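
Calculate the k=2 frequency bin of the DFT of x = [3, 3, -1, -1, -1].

X[2] = Σ(n=0 to 4) x[n] · ω_5^(2n) where ω_5 = e^(-2πi/5)
= (3)·ω_5^0 + (3)·ω_5^2 + (-1)·ω_5^4 + (-1)·ω_5^6 + (-1)·ω_5^8

X[2] = 0.7639-2.3511i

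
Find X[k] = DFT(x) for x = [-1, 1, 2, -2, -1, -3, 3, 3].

X[k] = Σ(n=0 to 7) x[n] · ω_8^(nk)
where ω_8 = e^(-2πi/8)

Computing each X[k]:
X[0] = 2
X[1] = 6.3640+1.7071i
X[2] = -7+3i
X[3] = -6.3640-0.2929i
X[4] = 4
X[5] = -6.3640+0.2929i
X[6] = -7-3i
X[7] = 6.3640-1.7071i

X = [2, 6.3640+1.7071i, -7+3i, -6.3640-0.2929i, 4, -6.3640+0.2929i, -7-3i, 6.3640-1.7071i]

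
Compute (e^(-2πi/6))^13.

Since ω_6^6 = 1, powers reduce modulo 6.
13 mod 6 = 1
So ω_6^13 = ω_6^1 = e^(-2πi·1/6)

ω_6^13 = ω_6^1 = 0.5000-0.8660i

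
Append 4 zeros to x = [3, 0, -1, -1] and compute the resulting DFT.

Original 4-point DFT: [1, 4-1i, 3, 4+1i]
Zero-padded 8-point DFT provides frequency interpolation.

DFT_8([x, 0, ...]) = [1, 3.7071+1.7071i, 4-1i, 2.2929-0.2929i, 3, 2.2929+0.2929i, 4+1i, 3.7071-1.7071i]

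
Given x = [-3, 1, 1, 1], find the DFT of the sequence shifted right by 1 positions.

Time shift by 1: X_shifted[k] = ω_4^(1k) · X[k]
Shifted x = [1, -3, 1, 1]

DFT(x[n-1]) = [0, 4i, 4, -4i]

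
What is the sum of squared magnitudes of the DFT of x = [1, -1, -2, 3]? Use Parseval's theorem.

Parseval: Σ|x[n]|² = (1/N)Σ|X[k]|², so Σ|X[k]|² = N·Σ|x[n]|² = 4·15.0000

Σ|X[k]|² = N·Σ|x[n]|² = 4·15.0000 = 60.0000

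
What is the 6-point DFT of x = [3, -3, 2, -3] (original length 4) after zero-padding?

Original 4-point DFT: [-1, 1, 11, 1]
Zero-padded 6-point DFT provides frequency interpolation.

DFT_6([x, 0, ...]) = [-1, 3.5000+0.8660i, 0.5000+4.3301i, 11, 0.5000-4.3301i, 3.5000-0.8660i]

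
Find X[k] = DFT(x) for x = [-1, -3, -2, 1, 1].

X[k] = Σ(n=0 to 4) x[n] · ω_5^(nk)
where ω_5 = e^(-2πi/5)

Computing each X[k]:
X[0] = -4
X[1] = -0.8090+5.5676i
X[2] = 0.3090-0.5020i
X[3] = 0.3090+0.5020i
X[4] = -0.8090-5.5676i

X = [-4, -0.8090+5.5676i, 0.3090-0.5020i, 0.3090+0.5020i, -0.8090-5.5676i]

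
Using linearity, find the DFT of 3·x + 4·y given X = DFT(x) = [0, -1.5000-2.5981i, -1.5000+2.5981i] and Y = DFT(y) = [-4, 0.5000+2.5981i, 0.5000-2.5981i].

By linearity: DFT(3x + 4y) = 3·DFT(x) + 4·DFT(y)
= 3·[0, -1.5000-2.5981i, -1.5000+2.5981i] + 4·[-4, 0.5000+2.5981i, 0.5000-2.5981i]

Computing element-wise:
Z[0] = 3·(0) + 4·(-4) = -16
Z[1] = 3·(-1.5000-2.5981i) + 4·(0.5000+2.5981i) = -2.5000+2.5981i
Z[2] = 3·(-1.5000+2.5981i) + 4·(0.5000-2.5981i) = -2.5000-2.5981i

DFT(3x + 4y) = 3·X + 4·Y = [-16, -2.5000+2.5981i, -2.5000-2.5981i]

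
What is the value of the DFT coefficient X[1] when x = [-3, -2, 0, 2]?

X[1] = Σ(n=0 to 3) x[n] · ω_4^(1n) where ω_4 = e^(-2πi/4)
= (-3)·ω_4^0 + (-2)·ω_4^1 + (0)·ω_4^2 + (2)·ω_4^3

X[1] = -3+4i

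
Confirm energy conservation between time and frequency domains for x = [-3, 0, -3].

Time domain:
Σ|x[n]|² = |-3|² + |0|² + |-3|² = 18.0000

Frequency domain:
(1/3)Σ|X[k]|² = (1/3)(|-6|² + |-1.5000-2.5981i|² + |-1.5000+2.5981i|²) = (1/3)·54.0000 = 18.0000

Both sides agree, confirming Parseval's theorem.

Σ|x[n]|² = (1/N)Σ|X[k]|² = 18.0000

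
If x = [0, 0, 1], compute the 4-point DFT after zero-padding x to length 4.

Original 3-point DFT: [1, -0.5000+0.8660i, -0.5000-0.8660i]
Zero-padded 4-point DFT provides frequency interpolation.

DFT_4([x, 0, ...]) = [1, -1, 1, -1]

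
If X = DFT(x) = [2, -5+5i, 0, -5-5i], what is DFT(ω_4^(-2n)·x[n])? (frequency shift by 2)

Modulation property: DFT(ω_4^(-2n)·x[n]) = X[(k-2) mod 4], so circularly shift X by 2 positions.

X[k-2] = [0, -5-5i, 2, -5+5i]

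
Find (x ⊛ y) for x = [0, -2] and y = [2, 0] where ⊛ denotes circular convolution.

(x ⊛ y)[n] = Σ(m=0 to 1) x[m] · y[(n-m) mod 2]

Computing each output sample:
(x ⊛ y)[0] = 0
(x ⊛ y)[1] = -4

x ⊛ y = [0, -4]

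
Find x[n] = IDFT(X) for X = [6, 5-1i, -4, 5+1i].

x[n] = (1/4) Σ(k=0 to 3) X[k] · e^(2πikn/4)

Computing each x[n]:
x[0] = 3
x[1] = 3
x[2] = -2
x[3] = 2

x = [3, 3, -2, 2]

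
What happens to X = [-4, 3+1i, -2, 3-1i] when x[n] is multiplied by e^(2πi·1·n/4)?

Modulation property: DFT(ω_4^(-1n)·x[n]) = X[(k-1) mod 4], so circularly shift X by 1 positions.

X[k-1] = [3-1i, -4, 3+1i, -2]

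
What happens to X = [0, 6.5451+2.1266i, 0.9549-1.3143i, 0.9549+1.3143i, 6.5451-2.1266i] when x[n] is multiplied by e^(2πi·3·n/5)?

Modulation property: DFT(ω_5^(-3n)·x[n]) = X[(k-3) mod 5], so circularly shift X by 3 positions.

X[k-3] = [0.9549-1.3143i, 0.9549+1.3143i, 6.5451-2.1266i, 0, 6.5451+2.1266i]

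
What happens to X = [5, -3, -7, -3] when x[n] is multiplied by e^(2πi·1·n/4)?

Modulation property: DFT(ω_4^(-1n)·x[n]) = X[(k-1) mod 4], so circularly shift X by 1 positions.

X[k-1] = [-3, 5, -3, -7]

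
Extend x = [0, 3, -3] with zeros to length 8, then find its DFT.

Original 3-point DFT: [0, -5.1962i, 5.1962i]
Zero-padded 8-point DFT provides frequency interpolation.

DFT_8([x, 0, ...]) = [0, 2.1213+0.8787i, 3-3i, -2.1213-5.1213i, -6, -2.1213+5.1213i, 3+3i, 2.1213-0.8787i]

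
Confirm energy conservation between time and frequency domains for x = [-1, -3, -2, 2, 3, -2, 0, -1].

Time domain:
Σ|x[n]|² = |-1|² + |-3|² + |-2|² + |2|² + |3|² + |-2|² + |0|² + |-1|² = 32.0000

Frequency domain:
(1/8)Σ|X[k]|² = (1/8)(|-4|² + |-6.8284+0.5858i|² + |4+6i|² + |-1.1716-3.4142i|² + |4|² + |-1.1716+3.4142i|² + |4-6i|² + |-6.8284-0.5858i|²) = (1/8)·256.0000 = 32.0000

Both sides agree, confirming Parseval's theorem.

Σ|x[n]|² = (1/N)Σ|X[k]|² = 32.0000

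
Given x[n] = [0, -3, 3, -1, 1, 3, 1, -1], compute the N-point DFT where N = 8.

X[k] = Σ(n=0 to 7) x[n] · ω_8^(nk)
where ω_8 = e^(-2πi/8)

Computing each X[k]:
X[0] = 3
X[1] = -5.2426+2.2426i
X[2] = -3-2i
X[3] = 3.2426+6.2426i
X[4] = 7
X[5] = 3.2426-6.2426i
X[6] = -3+2i
X[7] = -5.2426-2.2426i

X = [3, -5.2426+2.2426i, -3-2i, 3.2426+6.2426i, 7, 3.2426-6.2426i, -3+2i, -5.2426-2.2426i]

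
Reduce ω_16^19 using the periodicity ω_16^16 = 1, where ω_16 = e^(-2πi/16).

Since ω_16^16 = 1, powers reduce modulo 16.
19 mod 16 = 3
So ω_16^19 = ω_16^3 = e^(-2πi·3/16)

ω_16^19 = ω_16^3 = 0.3827-0.9239i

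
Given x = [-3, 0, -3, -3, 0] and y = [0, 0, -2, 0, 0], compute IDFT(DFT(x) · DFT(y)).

(x ⊛ y)[n] = Σ(m=0 to 4) x[m] · y[(n-m) mod 5]

Computing each output sample:
(x ⊛ y)[0] = 6
(x ⊛ y)[1] = 0
(x ⊛ y)[2] = 6
(x ⊛ y)[3] = 0
(x ⊛ y)[4] = 6

x ⊛ y = [6, 0, 6, 0, 6]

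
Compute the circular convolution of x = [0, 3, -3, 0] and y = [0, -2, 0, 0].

(x ⊛ y)[n] = Σ(m=0 to 3) x[m] · y[(n-m) mod 4]

Computing each output sample:
(x ⊛ y)[0] = 0
(x ⊛ y)[1] = 0
(x ⊛ y)[2] = -6
(x ⊛ y)[3] = 6

x ⊛ y = [0, 0, -6, 6]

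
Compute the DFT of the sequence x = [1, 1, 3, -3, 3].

X[k] = Σ(n=0 to 4) x[n] · ω_5^(nk)
where ω_5 = e^(-2πi/5)

Computing each X[k]:
X[0] = 5
X[1] = 2.2361-1.6246i
X[2] = -2.2361+6.8819i
X[3] = -2.2361-6.8819i
X[4] = 2.2361+1.6246i

X = [5, 2.2361-1.6246i, -2.2361+6.8819i, -2.2361-6.8819i, 2.2361+1.6246i]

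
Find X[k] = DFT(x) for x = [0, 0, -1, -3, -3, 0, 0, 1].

X[k] = Σ(n=0 to 7) x[n] · ω_8^(nk)
where ω_8 = e^(-2πi/8)

Computing each X[k]:
X[0] = -6
X[1] = 5.8284+3.8284i
X[2] = -2-2i
X[3] = 0.1716+1.8284i
X[4] = -2
X[5] = 0.1716-1.8284i
X[6] = -2+2i
X[7] = 5.8284-3.8284i

X = [-6, 5.8284+3.8284i, -2-2i, 0.1716+1.8284i, -2, 0.1716-1.8284i, -2+2i, 5.8284-3.8284i]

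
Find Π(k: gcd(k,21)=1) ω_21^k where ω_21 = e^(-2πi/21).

The primitive 21st roots of unity are ω_21^k for k coprime to 21: k ∈ {1, 2, 4, 5, 8, 10, 11, 13, 16, 17, 19, 20}
Their product equals the constant term of the cyclotomic polynomial Φ_21(x) up to sign.
For n ≥ 3, the product of all primitive nth roots of unity is 1. (For n=1 it is 1; for n=2 it is -1.)

1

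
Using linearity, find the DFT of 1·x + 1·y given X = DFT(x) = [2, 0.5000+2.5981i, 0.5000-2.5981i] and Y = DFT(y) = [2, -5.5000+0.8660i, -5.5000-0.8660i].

By linearity: DFT(1x + 1y) = 1·DFT(x) + 1·DFT(y)
= 1·[2, 0.5000+2.5981i, 0.5000-2.5981i] + 1·[2, -5.5000+0.8660i, -5.5000-0.8660i]

Computing element-wise:
Z[0] = 1·(2) + 1·(2) = 4
Z[1] = 1·(0.5000+2.5981i) + 1·(-5.5000+0.8660i) = -5.0000+3.4641i
Z[2] = 1·(0.5000-2.5981i) + 1·(-5.5000-0.8660i) = -5.0000-3.4641i

DFT(1x + 1y) = 1·X + 1·Y = [4, -5.0000+3.4641i, -5.0000-3.4641i]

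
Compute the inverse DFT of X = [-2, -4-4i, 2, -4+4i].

x[n] = (1/4) Σ(k=0 to 3) X[k] · e^(2πikn/4)

Computing each x[n]:
x[0] = -2
x[1] = 1
x[2] = 2
x[3] = -3

x = [-2, 1, 2, -3]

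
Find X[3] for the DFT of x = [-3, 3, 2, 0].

X[3] = Σ(n=0 to 3) x[n] · ω_4^(3n) where ω_4 = e^(-2πi/4)
= (-3)·ω_4^0 + (3)·ω_4^3 + (2)·ω_4^6 + (0)·ω_4^9

X[3] = -5+3i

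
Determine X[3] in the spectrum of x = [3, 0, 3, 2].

X[3] = Σ(n=0 to 3) x[n] · ω_4^(3n) where ω_4 = e^(-2πi/4)
= (3)·ω_4^0 + (0)·ω_4^3 + (3)·ω_4^6 + (2)·ω_4^9

X[3] = -2i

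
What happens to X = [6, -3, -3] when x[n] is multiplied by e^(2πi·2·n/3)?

Modulation property: DFT(ω_3^(-2n)·x[n]) = X[(k-2) mod 3], so circularly shift X by 2 positions.

X[k-2] = [-3, -3, 6]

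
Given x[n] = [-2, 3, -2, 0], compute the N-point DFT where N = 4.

X[k] = Σ(n=0 to 3) x[n] · ω_4^(nk)
where ω_4 = e^(-2πi/4)

Computing each X[k]:
X[0] = -1
X[1] = -3i
X[2] = -7
X[3] = 3i

X = [-1, -3i, -7, 3i]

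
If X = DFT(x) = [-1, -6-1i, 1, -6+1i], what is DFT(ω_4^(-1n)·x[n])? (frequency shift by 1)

Modulation property: DFT(ω_4^(-1n)·x[n]) = X[(k-1) mod 4], so circularly shift X by 1 positions.

X[k-1] = [-6+1i, -1, -6-1i, 1]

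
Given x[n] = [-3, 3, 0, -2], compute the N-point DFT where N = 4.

X[k] = Σ(n=0 to 3) x[n] · ω_4^(nk)
where ω_4 = e^(-2πi/4)

Computing each X[k]:
X[0] = -2
X[1] = -3-5i
X[2] = -4
X[3] = -3+5i

X = [-2, -3-5i, -4, -3+5i]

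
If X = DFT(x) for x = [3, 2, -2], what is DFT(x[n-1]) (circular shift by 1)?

Time shift by 1: X_shifted[k] = ω_3^(1k) · X[k]
Shifted x = [-2, 3, 2]

DFT(x[n-1]) = [3, -4.5000-0.8660i, -4.5000+0.8660i]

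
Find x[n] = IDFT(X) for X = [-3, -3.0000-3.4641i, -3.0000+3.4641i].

x[n] = (1/3) Σ(k=0 to 2) X[k] · e^(2πikn/3)

Computing each x[n]:
x[0] = -3
x[1] = 2
x[2] = -2

x = [-3, 2, -2]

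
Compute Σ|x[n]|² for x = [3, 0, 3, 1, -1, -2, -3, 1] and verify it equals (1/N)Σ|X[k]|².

Time domain:
Σ|x[n]|² = |3|² + |0|² + |3|² + |1|² + |-1|² + |-2|² + |-3|² + |1|² = 34.0000

Frequency domain:
(1/8)Σ|X[k]|² = (1/8)(|2|² + |5.4142-7.4142i|² + |2+4i|² + |2.5858+4.5858i|² + |2|² + |2.5858-4.5858i|² + |2-4i|² + |5.4142+7.4142i|²) = (1/8)·272.0000 = 34.0000

Both sides agree, confirming Parseval's theorem.

Σ|x[n]|² = (1/N)Σ|X[k]|² = 34.0000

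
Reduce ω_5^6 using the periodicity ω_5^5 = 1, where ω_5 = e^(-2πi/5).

Since ω_5^5 = 1, powers reduce modulo 5.
6 mod 5 = 1
So ω_5^6 = ω_5^1 = e^(-2πi·1/5)

ω_5^6 = ω_5^1 = 0.3090-0.9511i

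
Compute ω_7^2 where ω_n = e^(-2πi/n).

ω_7^2 = e^(-2πi·2/7)
= cos(-2π·2/7) + i·sin(-2π·2/7)
= cos(-4π/7) + i·sin(-4π/7)

ω_7^2 = cos(-4π/7) + i·sin(-4π/7) = -0.2225-0.9749i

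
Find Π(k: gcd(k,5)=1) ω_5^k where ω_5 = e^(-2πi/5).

The primitive 5th roots of unity are ω_5^k for k coprime to 5: k ∈ {1, 2, 3, 4}
Their product equals the constant term of the cyclotomic polynomial Φ_5(x) up to sign.
For n ≥ 3, the product of all primitive nth roots of unity is 1. (For n=1 it is 1; for n=2 it is -1.)

1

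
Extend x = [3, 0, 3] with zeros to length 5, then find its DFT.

Original 3-point DFT: [6, 1.5000+2.5981i, 1.5000-2.5981i]
Zero-padded 5-point DFT provides frequency interpolation.

DFT_5([x, 0, ...]) = [6, 0.5729-1.7634i, 3.9271+2.8532i, 3.9271-2.8532i, 0.5729+1.7634i]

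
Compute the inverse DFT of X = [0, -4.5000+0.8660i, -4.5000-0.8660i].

x[n] = (1/3) Σ(k=0 to 2) X[k] · e^(2πikn/3)

Computing each x[n]:
x[0] = -3
x[1] = 1
x[2] = 2

x = [-3, 1, 2]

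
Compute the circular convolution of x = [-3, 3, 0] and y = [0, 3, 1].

(x ⊛ y)[n] = Σ(m=0 to 2) x[m] · y[(n-m) mod 3]

Computing each output sample:
(x ⊛ y)[0] = 3
(x ⊛ y)[1] = -9
(x ⊛ y)[2] = 6

x ⊛ y = [3, -9, 6]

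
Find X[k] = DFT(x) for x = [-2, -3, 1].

X[k] = Σ(n=0 to 2) x[n] · ω_3^(nk)
where ω_3 = e^(-2πi/3)

Computing each X[k]:
X[0] = -4
X[1] = -1.0000+3.4641i
X[2] = -1.0000-3.4641i

X = [-4, -1.0000+3.4641i, -1.0000-3.4641i]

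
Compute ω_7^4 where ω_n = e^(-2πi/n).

ω_7^4 = e^(-2πi·4/7)
= cos(-2π·4/7) + i·sin(-2π·4/7)
= cos(-8π/7) + i·sin(-8π/7)

ω_7^4 = cos(-8π/7) + i·sin(-8π/7) = -0.9010+0.4339i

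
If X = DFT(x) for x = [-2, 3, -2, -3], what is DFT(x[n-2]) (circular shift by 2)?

Time shift by 2: X_shifted[k] = ω_4^(2k) · X[k]
Shifted x = [-2, -3, -2, 3]

DFT(x[n-2]) = [-4, 6i, -4, -6i]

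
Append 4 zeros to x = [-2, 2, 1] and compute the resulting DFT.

Original 3-point DFT: [1, -3.5000-0.8660i, -3.5000+0.8660i]
Zero-padded 7-point DFT provides frequency interpolation.

DFT_7([x, 0, ...]) = [1, -0.9755-2.5386i, -3.3460-1.5160i, -3.1784-0.0859i, -3.1784+0.0859i, -3.3460+1.5160i, -0.9755+2.5386i]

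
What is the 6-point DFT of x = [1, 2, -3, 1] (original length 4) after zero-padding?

Original 4-point DFT: [1, 4-1i, -5, 4+1i]
Zero-padded 6-point DFT provides frequency interpolation.

DFT_6([x, 0, ...]) = [1, 2.5000+0.8660i, 2.5000-4.3301i, -5, 2.5000+4.3301i, 2.5000-0.8660i]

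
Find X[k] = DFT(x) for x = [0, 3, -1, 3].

X[k] = Σ(n=0 to 3) x[n] · ω_4^(nk)
where ω_4 = e^(-2πi/4)

Computing each X[k]:
X[0] = 5
X[1] = 1
X[2] = -7
X[3] = 1

X = [5, 1, -7, 1]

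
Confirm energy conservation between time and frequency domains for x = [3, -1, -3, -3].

Time domain:
Σ|x[n]|² = |3|² + |-1|² + |-3|² + |-3|² = 28.0000

Frequency domain:
(1/4)Σ|X[k]|² = (1/4)(|-4|² + |6-2i|² + |4|² + |6+2i|²) = (1/4)·112.0000 = 28.0000

Both sides agree, confirming Parseval's theorem.

Σ|x[n]|² = (1/N)Σ|X[k]|² = 28.0000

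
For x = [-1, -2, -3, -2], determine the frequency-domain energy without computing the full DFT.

Parseval: Σ|x[n]|² = (1/N)Σ|X[k]|², so Σ|X[k]|² = N·Σ|x[n]|² = 4·18.0000

Σ|X[k]|² = N·Σ|x[n]|² = 4·18.0000 = 72.0000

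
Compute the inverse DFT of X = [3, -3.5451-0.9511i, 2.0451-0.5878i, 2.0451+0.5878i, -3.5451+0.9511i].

x[n] = (1/5) Σ(k=0 to 4) X[k] · e^(2πikn/5)

Computing each x[n]:
x[0] = 0
x[1] = 0
x[2] = 2
x[3] = 2
x[4] = -1

x = [0, 0, 2, 2, -1]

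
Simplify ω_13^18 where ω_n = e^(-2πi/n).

Since ω_13^13 = 1, powers reduce modulo 13.
18 mod 13 = 5
So ω_13^18 = ω_13^5 = e^(-2πi·5/13)

ω_13^18 = ω_13^5 = -0.7485-0.6631i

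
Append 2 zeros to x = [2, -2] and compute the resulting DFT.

Original 2-point DFT: [0, 4]
Zero-padded 4-point DFT provides frequency interpolation.

DFT_4([x, 0, ...]) = [0, 2+2i, 4, 2-2i]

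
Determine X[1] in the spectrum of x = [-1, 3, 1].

X[1] = Σ(n=0 to 2) x[n] · ω_3^(1n) where ω_3 = e^(-2πi/3)
= (-1)·ω_3^0 + (3)·ω_3^1 + (1)·ω_3^2

X[1] = -3.0000-1.7321i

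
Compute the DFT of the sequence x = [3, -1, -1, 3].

X[k] = Σ(n=0 to 3) x[n] · ω_4^(nk)
where ω_4 = e^(-2πi/4)

Computing each X[k]:
X[0] = 4
X[1] = 4+4i
X[2] = 0
X[3] = 4-4i

X = [4, 4+4i, 0, 4-4i]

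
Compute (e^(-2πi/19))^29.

Since ω_19^19 = 1, powers reduce modulo 19.
29 mod 19 = 10
So ω_19^29 = ω_19^10 = e^(-2πi·10/19)

ω_19^29 = ω_19^10 = -0.9864+0.1646i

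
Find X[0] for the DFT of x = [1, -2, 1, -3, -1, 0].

X[0] = Σ(n=0 to 5) x[n] · ω_6^0 = Σ x[n]
= (1) + (-2) + (1) + (-3) + (-1) + (0)

X[0] = -4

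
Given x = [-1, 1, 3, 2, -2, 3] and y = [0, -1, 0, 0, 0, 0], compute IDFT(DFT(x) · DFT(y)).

(x ⊛ y)[n] = Σ(m=0 to 5) x[m] · y[(n-m) mod 6]

Computing each output sample:
(x ⊛ y)[0] = -3
(x ⊛ y)[1] = 1
(x ⊛ y)[2] = -1
(x ⊛ y)[3] = -3
(x ⊛ y)[4] = -2
(x ⊛ y)[5] = 2

x ⊛ y = [-3, 1, -1, -3, -2, 2]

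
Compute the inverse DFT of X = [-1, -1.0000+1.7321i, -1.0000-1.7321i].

x[n] = (1/3) Σ(k=0 to 2) X[k] · e^(2πikn/3)

Computing each x[n]:
x[0] = -1
x[1] = -1
x[2] = 1

x = [-1, -1, 1]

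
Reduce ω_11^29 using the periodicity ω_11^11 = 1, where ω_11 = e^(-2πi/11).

Since ω_11^11 = 1, powers reduce modulo 11.
29 mod 11 = 7
So ω_11^29 = ω_11^7 = e^(-2πi·7/11)

ω_11^29 = ω_11^7 = -0.6549+0.7557i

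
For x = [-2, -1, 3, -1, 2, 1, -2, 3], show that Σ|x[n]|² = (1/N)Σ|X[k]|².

Time domain:
Σ|x[n]|² = |-2|² + |-1|² + |3|² + |-1|² + |2|² + |1|² + |-2|² + |3|² = 33.0000

Frequency domain:
(1/8)Σ|X[k]|² = (1/8)(|3|² + |-2.5858-0.7574i|² + |-1+2i|² + |-5.4142+9.2426i|² + |-1|² + |-5.4142-9.2426i|² + |-1-2i|² + |-2.5858+0.7574i|²) = (1/8)·264.0000 = 33.0000

Both sides agree, confirming Parseval's theorem.

Σ|x[n]|² = (1/N)Σ|X[k]|² = 33.0000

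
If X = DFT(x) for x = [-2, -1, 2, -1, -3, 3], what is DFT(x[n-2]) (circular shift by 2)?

Time shift by 2: X_shifted[k] = ω_6^(2k) · X[k]
Shifted x = [-3, 3, -2, -1, 2, -1]

DFT(x[n-2]) = [-2, -1, -5.0000-6.9282i, -4, -5.0000+6.9282i, -1]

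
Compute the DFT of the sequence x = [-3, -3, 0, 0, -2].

X[k] = Σ(n=0 to 4) x[n] · ω_5^(nk)
where ω_5 = e^(-2πi/5)

Computing each X[k]:
X[0] = -8
X[1] = -4.5451+0.9511i
X[2] = 1.0451+0.5878i
X[3] = 1.0451-0.5878i
X[4] = -4.5451-0.9511i

X = [-8, -4.5451+0.9511i, 1.0451+0.5878i, 1.0451-0.5878i, -4.5451-0.9511i]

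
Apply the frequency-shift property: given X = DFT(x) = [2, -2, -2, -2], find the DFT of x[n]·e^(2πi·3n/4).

Modulation property: DFT(ω_4^(-3n)·x[n]) = X[(k-3) mod 4], so circularly shift X by 3 positions.

X[k-3] = [-2, -2, -2, 2]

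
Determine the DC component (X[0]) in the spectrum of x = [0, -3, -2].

X[0] = Σ(n=0 to 2) x[n] · ω_3^0 = Σ x[n]
= (0) + (-3) + (-2)

X[0] = -5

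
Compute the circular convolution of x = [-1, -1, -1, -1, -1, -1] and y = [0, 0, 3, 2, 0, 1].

(x ⊛ y)[n] = Σ(m=0 to 5) x[m] · y[(n-m) mod 6]

Computing each output sample:
(x ⊛ y)[0] = -6
(x ⊛ y)[1] = -6
(x ⊛ y)[2] = -6
(x ⊛ y)[3] = -6
(x ⊛ y)[4] = -6
(x ⊛ y)[5] = -6

x ⊛ y = [-6, -6, -6, -6, -6, -6]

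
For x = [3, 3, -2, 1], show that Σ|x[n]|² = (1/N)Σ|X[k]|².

Time domain:
Σ|x[n]|² = |3|² + |3|² + |-2|² + |1|² = 23.0000

Frequency domain:
(1/4)Σ|X[k]|² = (1/4)(|5|² + |5-2i|² + |-3|² + |5+2i|²) = (1/4)·92.0000 = 23.0000

Both sides agree, confirming Parseval's theorem.

Σ|x[n]|² = (1/N)Σ|X[k]|² = 23.0000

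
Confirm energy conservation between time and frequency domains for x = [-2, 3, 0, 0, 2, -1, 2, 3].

Time domain:
Σ|x[n]|² = |-2|² + |3|² + |0|² + |0|² + |2|² + |-1|² + |2|² + |3|² = 31.0000

Frequency domain:
(1/8)Σ|X[k]|² = (1/8)(|7|² + |0.9497+1.2929i|² + |-2+1i|² + |-8.9497-2.7071i|² + |-3|² + |-8.9497+2.7071i|² + |-2-1i|² + |0.9497-1.2929i|²) = (1/8)·248.0000 = 31.0000

Both sides agree, confirming Parseval's theorem.

Σ|x[n]|² = (1/N)Σ|X[k]|² = 31.0000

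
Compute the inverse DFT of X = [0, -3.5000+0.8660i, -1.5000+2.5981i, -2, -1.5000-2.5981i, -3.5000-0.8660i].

x[n] = (1/6) Σ(k=0 to 5) X[k] · e^(2πikn/6)

Computing each x[n]:
x[0] = -2
x[1] = -1
x[2] = 1
x[3] = 1
x[4] = 0
x[5] = 1

x = [-2, -1, 1, 1, 0, 1]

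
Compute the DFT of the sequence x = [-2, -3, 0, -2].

X[k] = Σ(n=0 to 3) x[n] · ω_4^(nk)
where ω_4 = e^(-2πi/4)

Computing each X[k]:
X[0] = -7
X[1] = -2+1i
X[2] = 3
X[3] = -2-1i

X = [-7, -2+1i, 3, -2-1i]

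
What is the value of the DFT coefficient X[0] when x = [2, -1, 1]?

X[0] = Σ(n=0 to 2) x[n] · ω_3^0 = Σ x[n]
= (2) + (-1) + (1)

X[0] = 2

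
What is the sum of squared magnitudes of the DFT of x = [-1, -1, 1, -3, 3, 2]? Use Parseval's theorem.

Parseval: Σ|x[n]|² = (1/N)Σ|X[k]|², so Σ|X[k]|² = N·Σ|x[n]|² = 6·25.0000

Σ|X[k]|² = N·Σ|x[n]|² = 6·25.0000 = 150.0000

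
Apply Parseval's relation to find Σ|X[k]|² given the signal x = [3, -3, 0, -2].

Parseval: Σ|x[n]|² = (1/N)Σ|X[k]|², so Σ|X[k]|² = N·Σ|x[n]|² = 4·22.0000

Σ|X[k]|² = N·Σ|x[n]|² = 4·22.0000 = 88.0000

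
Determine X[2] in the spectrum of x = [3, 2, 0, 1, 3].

X[2] = Σ(n=0 to 4) x[n] · ω_5^(2n) where ω_5 = e^(-2πi/5)
= (3)·ω_5^0 + (2)·ω_5^2 + (0)·ω_5^4 + (1)·ω_5^6 + (3)·ω_5^8

X[2] = -0.7361-0.3633i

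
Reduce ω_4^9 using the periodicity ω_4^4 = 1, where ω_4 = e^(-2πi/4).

Since ω_4^4 = 1, powers reduce modulo 4.
9 mod 4 = 1
So ω_4^9 = ω_4^1 = e^(-2πi·1/4)

ω_4^9 = ω_4^1 = -1i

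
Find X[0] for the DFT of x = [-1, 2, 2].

X[0] = Σ(n=0 to 2) x[n] · ω_3^0 = Σ x[n]
= (-1) + (2) + (2)

X[0] = 3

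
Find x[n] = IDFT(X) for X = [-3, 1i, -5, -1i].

x[n] = (1/4) Σ(k=0 to 3) X[k] · e^(2πikn/4)

Computing each x[n]:
x[0] = -2
x[1] = 0
x[2] = -2
x[3] = 1

x = [-2, 0, -2, 1]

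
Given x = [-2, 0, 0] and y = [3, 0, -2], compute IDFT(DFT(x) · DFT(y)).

(x ⊛ y)[n] = Σ(m=0 to 2) x[m] · y[(n-m) mod 3]

Computing each output sample:
(x ⊛ y)[0] = -6
(x ⊛ y)[1] = 0
(x ⊛ y)[2] = 4

x ⊛ y = [-6, 0, 4]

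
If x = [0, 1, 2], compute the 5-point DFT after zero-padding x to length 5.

Original 3-point DFT: [3, -1.5000+0.8660i, -1.5000-0.8660i]
Zero-padded 5-point DFT provides frequency interpolation.

DFT_5([x, 0, ...]) = [3, -1.3090-2.1266i, -0.1910+1.3143i, -0.1910-1.3143i, -1.3090+2.1266i]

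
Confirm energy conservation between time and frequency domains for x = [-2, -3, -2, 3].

Time domain:
Σ|x[n]|² = |-2|² + |-3|² + |-2|² + |3|² = 26.0000

Frequency domain:
(1/4)Σ|X[k]|² = (1/4)(|-4|² + |6i|² + |-4|² + |-6i|²) = (1/4)·104.0000 = 26.0000

Both sides agree, confirming Parseval's theorem.

Σ|x[n]|² = (1/N)Σ|X[k]|² = 26.0000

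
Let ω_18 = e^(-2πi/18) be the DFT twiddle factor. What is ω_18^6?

ω_18^6 = e^(-2πi·6/18)
= cos(-2π·6/18) + i·sin(-2π·6/18)
= cos(-12π/18) + i·sin(-12π/18)

ω_18^6 = cos(-12π/18) + i·sin(-12π/18) = -0.5000-0.8660i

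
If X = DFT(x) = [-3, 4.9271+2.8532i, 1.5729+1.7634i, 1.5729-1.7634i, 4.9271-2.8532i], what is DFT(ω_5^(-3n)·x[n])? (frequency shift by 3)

Modulation property: DFT(ω_5^(-3n)·x[n]) = X[(k-3) mod 5], so circularly shift X by 3 positions.

X[k-3] = [1.5729+1.7634i, 1.5729-1.7634i, 4.9271-2.8532i, -3, 4.9271+2.8532i]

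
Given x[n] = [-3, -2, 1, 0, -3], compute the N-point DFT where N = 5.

X[k] = Σ(n=0 to 4) x[n] · ω_5^(nk)
where ω_5 = e^(-2πi/5)

Computing each X[k]:
X[0] = -7
X[1] = -5.3541-1.5388i
X[2] = 1.3541+0.3633i
X[3] = 1.3541-0.3633i
X[4] = -5.3541+1.5388i

X = [-7, -5.3541-1.5388i, 1.3541+0.3633i, 1.3541-0.3633i, -5.3541+1.5388i]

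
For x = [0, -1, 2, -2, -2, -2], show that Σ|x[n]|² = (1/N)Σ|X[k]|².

Time domain:
Σ|x[n]|² = |0|² + |-1|² + |2|² + |-2|² + |-2|² + |-2|² = 17.0000

Frequency domain:
(1/6)Σ|X[k]|² = (1/6)(|-5|² + |0.5000-4.3301i|² + |-0.5000+2.5981i|² + |5|² + |-0.5000-2.5981i|² + |0.5000+4.3301i|²) = (1/6)·102.0000 = 17.0000

Both sides agree, confirming Parseval's theorem.

Σ|x[n]|² = (1/N)Σ|X[k]|² = 17.0000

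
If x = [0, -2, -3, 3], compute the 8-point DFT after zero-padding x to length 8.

Original 4-point DFT: [-2, 3+5i, -4, 3-5i]
Zero-padded 8-point DFT provides frequency interpolation.

DFT_8([x, 0, ...]) = [-2, -3.5355+2.2929i, 3+5i, 3.5355-3.7071i, -4, 3.5355+3.7071i, 3-5i, -3.5355-2.2929i]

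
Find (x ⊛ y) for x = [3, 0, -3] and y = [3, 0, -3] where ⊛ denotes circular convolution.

(x ⊛ y)[n] = Σ(m=0 to 2) x[m] · y[(n-m) mod 3]

Computing each output sample:
(x ⊛ y)[0] = 9
(x ⊛ y)[1] = 9
(x ⊛ y)[2] = -18

x ⊛ y = [9, 9, -18]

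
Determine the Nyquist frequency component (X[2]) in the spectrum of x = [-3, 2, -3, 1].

X[2] = Σ(n=0 to 3) x[n] · ω_4^(2n) where ω_4 = e^(-2πi/4)
= (-3)·ω_4^0 + (2)·ω_4^2 + (-3)·ω_4^4 + (1)·ω_4^6

X[2] = -9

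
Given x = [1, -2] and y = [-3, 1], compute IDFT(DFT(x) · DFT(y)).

(x ⊛ y)[n] = Σ(m=0 to 1) x[m] · y[(n-m) mod 2]

Computing each output sample:
(x ⊛ y)[0] = -5
(x ⊛ y)[1] = 7

x ⊛ y = [-5, 7]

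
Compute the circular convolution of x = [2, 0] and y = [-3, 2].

(x ⊛ y)[n] = Σ(m=0 to 1) x[m] · y[(n-m) mod 2]

Computing each output sample:
(x ⊛ y)[0] = -6
(x ⊛ y)[1] = 4

x ⊛ y = [-6, 4]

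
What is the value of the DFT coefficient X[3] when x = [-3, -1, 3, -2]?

X[3] = Σ(n=0 to 3) x[n] · ω_4^(3n) where ω_4 = e^(-2πi/4)
= (-3)·ω_4^0 + (-1)·ω_4^3 + (3)·ω_4^6 + (-2)·ω_4^9

X[3] = -6+1i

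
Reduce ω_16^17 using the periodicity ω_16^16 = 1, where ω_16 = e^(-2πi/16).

Since ω_16^16 = 1, powers reduce modulo 16.
17 mod 16 = 1
So ω_16^17 = ω_16^1 = e^(-2πi·1/16)

ω_16^17 = ω_16^1 = 0.9239-0.3827i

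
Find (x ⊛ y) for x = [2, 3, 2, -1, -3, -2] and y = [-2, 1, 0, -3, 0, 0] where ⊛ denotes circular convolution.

(x ⊛ y)[n] = Σ(m=0 to 5) x[m] · y[(n-m) mod 6]

Computing each output sample:
(x ⊛ y)[0] = -3
(x ⊛ y)[1] = 5
(x ⊛ y)[2] = 5
(x ⊛ y)[3] = -2
(x ⊛ y)[4] = -4
(x ⊛ y)[5] = -5

x ⊛ y = [-3, 5, 5, -2, -4, -5]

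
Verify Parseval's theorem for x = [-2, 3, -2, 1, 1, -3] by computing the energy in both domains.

Time domain:
Σ|x[n]|² = |-2|² + |3|² + |-2|² + |1|² + |1|² + |-3|² = 28.0000

Frequency domain:
(1/6)Σ|X[k]|² = (1/6)(|-2|² + |-2.5000-2.5981i|² + |-0.5000-7.7942i|² + |-4|² + |-0.5000+7.7942i|² + |-2.5000+2.5981i|²) = (1/6)·168.0000 = 28.0000

Both sides agree, confirming Parseval's theorem.

Σ|x[n]|² = (1/N)Σ|X[k]|² = 28.0000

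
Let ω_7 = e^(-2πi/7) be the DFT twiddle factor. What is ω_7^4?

ω_7^4 = e^(-2πi·4/7)
= cos(-2π·4/7) + i·sin(-2π·4/7)
= cos(-8π/7) + i·sin(-8π/7)

ω_7^4 = cos(-8π/7) + i·sin(-8π/7) = -0.9010+0.4339i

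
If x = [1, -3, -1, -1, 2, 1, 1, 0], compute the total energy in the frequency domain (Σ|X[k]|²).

Parseval: Σ|x[n]|² = (1/N)Σ|X[k]|², so Σ|X[k]|² = N·Σ|x[n]|² = 8·18.0000

Σ|X[k]|² = N·Σ|x[n]|² = 8·18.0000 = 144.0000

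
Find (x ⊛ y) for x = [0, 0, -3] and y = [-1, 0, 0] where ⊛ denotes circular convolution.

(x ⊛ y)[n] = Σ(m=0 to 2) x[m] · y[(n-m) mod 3]

Computing each output sample:
(x ⊛ y)[0] = 0
(x ⊛ y)[1] = 0
(x ⊛ y)[2] = 3

x ⊛ y = [0, 0, 3]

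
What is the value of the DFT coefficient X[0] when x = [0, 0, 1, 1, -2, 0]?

X[0] = Σ(n=0 to 5) x[n] · ω_6^0 = Σ x[n]
= (0) + (0) + (1) + (1) + (-2) + (0)

X[0] = 0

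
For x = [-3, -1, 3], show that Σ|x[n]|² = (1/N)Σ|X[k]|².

Time domain:
Σ|x[n]|² = |-3|² + |-1|² + |3|² = 19.0000

Frequency domain:
(1/3)Σ|X[k]|² = (1/3)(|-1|² + |-4.0000+3.4641i|² + |-4.0000-3.4641i|²) = (1/3)·57.0000 = 19.0000

Both sides agree, confirming Parseval's theorem.

Σ|x[n]|² = (1/N)Σ|X[k]|² = 19.0000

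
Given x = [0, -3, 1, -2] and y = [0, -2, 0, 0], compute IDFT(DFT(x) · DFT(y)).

(x ⊛ y)[n] = Σ(m=0 to 3) x[m] · y[(n-m) mod 4]

Computing each output sample:
(x ⊛ y)[0] = 4
(x ⊛ y)[1] = 0
(x ⊛ y)[2] = 6
(x ⊛ y)[3] = -2

x ⊛ y = [4, 0, 6, -2]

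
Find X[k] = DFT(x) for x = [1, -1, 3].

X[k] = Σ(n=0 to 2) x[n] · ω_3^(nk)
where ω_3 = e^(-2πi/3)

Computing each X[k]:
X[0] = 3
X[1] = 3.4641i
X[2] = -3.4641i

X = [3, 3.4641i, -3.4641i]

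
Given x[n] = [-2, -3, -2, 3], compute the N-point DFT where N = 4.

X[k] = Σ(n=0 to 3) x[n] · ω_4^(nk)
where ω_4 = e^(-2πi/4)

Computing each X[k]:
X[0] = -4
X[1] = 6i
X[2] = -4
X[3] = -6i

X = [-4, 6i, -4, -6i]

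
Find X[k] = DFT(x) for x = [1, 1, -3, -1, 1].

X[k] = Σ(n=0 to 4) x[n] · ω_5^(nk)
where ω_5 = e^(-2πi/5)

Computing each X[k]:
X[0] = -1
X[1] = 4.8541+1.1756i
X[2] = -1.8541-1.9021i
X[3] = -1.8541+1.9021i
X[4] = 4.8541-1.1756i

X = [-1, 4.8541+1.1756i, -1.8541-1.9021i, -1.8541+1.9021i, 4.8541-1.1756i]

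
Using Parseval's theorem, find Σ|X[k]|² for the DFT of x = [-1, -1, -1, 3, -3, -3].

Parseval: Σ|x[n]|² = (1/N)Σ|X[k]|², so Σ|X[k]|² = N·Σ|x[n]|² = 6·30.0000

Σ|X[k]|² = N·Σ|x[n]|² = 6·30.0000 = 180.0000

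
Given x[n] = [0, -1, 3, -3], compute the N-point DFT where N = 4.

X[k] = Σ(n=0 to 3) x[n] · ω_4^(nk)
where ω_4 = e^(-2πi/4)

Computing each X[k]:
X[0] = -1
X[1] = -3-2i
X[2] = 7
X[3] = -3+2i

X = [-1, -3-2i, 7, -3+2i]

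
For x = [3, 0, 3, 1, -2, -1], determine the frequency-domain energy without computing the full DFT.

Parseval: Σ|x[n]|² = (1/N)Σ|X[k]|², so Σ|X[k]|² = N·Σ|x[n]|² = 6·24.0000

Σ|X[k]|² = N·Σ|x[n]|² = 6·24.0000 = 144.0000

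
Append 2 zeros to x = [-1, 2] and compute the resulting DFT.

Original 2-point DFT: [1, -3]
Zero-padded 4-point DFT provides frequency interpolation.

DFT_4([x, 0, ...]) = [1, -1-2i, -3, -1+2i]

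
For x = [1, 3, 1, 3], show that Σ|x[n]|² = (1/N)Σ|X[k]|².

Time domain:
Σ|x[n]|² = |1|² + |3|² + |1|² + |3|² = 20.0000

Frequency domain:
(1/4)Σ|X[k]|² = (1/4)(|8|² + |0|² + |-4|² + |0|²) = (1/4)·80.0000 = 20.0000

Both sides agree, confirming Parseval's theorem.

Σ|x[n]|² = (1/N)Σ|X[k]|² = 20.0000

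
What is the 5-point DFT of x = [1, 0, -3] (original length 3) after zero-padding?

Original 3-point DFT: [-2, 2.5000-2.5981i, 2.5000+2.5981i]
Zero-padded 5-point DFT provides frequency interpolation.

DFT_5([x, 0, ...]) = [-2, 3.4271+1.7634i, 0.0729-2.8532i, 0.0729+2.8532i, 3.4271-1.7634i]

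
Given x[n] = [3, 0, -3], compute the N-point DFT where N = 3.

X[k] = Σ(n=0 to 2) x[n] · ω_3^(nk)
where ω_3 = e^(-2πi/3)

Computing each X[k]:
X[0] = 0
X[1] = 4.5000-2.5981i
X[2] = 4.5000+2.5981i

X = [0, 4.5000-2.5981i, 4.5000+2.5981i]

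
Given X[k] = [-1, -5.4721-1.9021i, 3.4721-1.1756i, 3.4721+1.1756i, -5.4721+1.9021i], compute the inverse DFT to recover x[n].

x[n] = (1/5) Σ(k=0 to 4) X[k] · e^(2πikn/5)

Computing each x[n]:
x[0] = -1
x[1] = -1
x[2] = 2
x[3] = 2
x[4] = -3

x = [-1, -1, 2, 2, -3]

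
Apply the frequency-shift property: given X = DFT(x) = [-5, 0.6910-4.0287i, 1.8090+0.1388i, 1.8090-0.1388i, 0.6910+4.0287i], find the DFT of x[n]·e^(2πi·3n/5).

Modulation property: DFT(ω_5^(-3n)·x[n]) = X[(k-3) mod 5], so circularly shift X by 3 positions.

X[k-3] = [1.8090+0.1388i, 1.8090-0.1388i, 0.6910+4.0287i, -5, 0.6910-4.0287i]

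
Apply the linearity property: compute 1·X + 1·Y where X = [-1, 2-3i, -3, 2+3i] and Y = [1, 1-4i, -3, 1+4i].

By linearity: DFT(1x + 1y) = 1·DFT(x) + 1·DFT(y)
= 1·[-1, 2-3i, -3, 2+3i] + 1·[1, 1-4i, -3, 1+4i]

Computing element-wise:
Z[0] = 1·(-1) + 1·(1) = 0
Z[1] = 1·(2-3i) + 1·(1-4i) = 3-7i
Z[2] = 1·(-3) + 1·(-3) = -6
Z[3] = 1·(2+3i) + 1·(1+4i) = 3+7i

DFT(1x + 1y) = 1·X + 1·Y = [0, 3-7i, -6, 3+7i]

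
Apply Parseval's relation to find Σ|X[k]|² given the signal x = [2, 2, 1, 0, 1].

Parseval: Σ|x[n]|² = (1/N)Σ|X[k]|², so Σ|X[k]|² = N·Σ|x[n]|² = 5·10.0000

Σ|X[k]|² = N·Σ|x[n]|² = 5·10.0000 = 50.0000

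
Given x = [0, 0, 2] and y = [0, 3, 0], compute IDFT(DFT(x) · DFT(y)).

(x ⊛ y)[n] = Σ(m=0 to 2) x[m] · y[(n-m) mod 3]

Computing each output sample:
(x ⊛ y)[0] = 6
(x ⊛ y)[1] = 0
(x ⊛ y)[2] = 0

x ⊛ y = [6, 0, 0]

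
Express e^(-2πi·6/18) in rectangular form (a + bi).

ω_18^6 = e^(-2πi·6/18)
= cos(-2π·6/18) + i·sin(-2π·6/18)
= cos(-12π/18) + i·sin(-12π/18)

ω_18^6 = cos(-12π/18) + i·sin(-12π/18) = -0.5000-0.8660i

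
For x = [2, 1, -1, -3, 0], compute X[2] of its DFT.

X[2] = Σ(n=0 to 4) x[n] · ω_5^(2n) where ω_5 = e^(-2πi/5)
= (2)·ω_5^0 + (1)·ω_5^2 + (-1)·ω_5^4 + (-3)·ω_5^6 + (0)·ω_5^8

X[2] = -0.0451+1.3143i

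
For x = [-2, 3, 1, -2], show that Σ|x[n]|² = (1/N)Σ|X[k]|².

Time domain:
Σ|x[n]|² = |-2|² + |3|² + |1|² + |-2|² = 18.0000

Frequency domain:
(1/4)Σ|X[k]|² = (1/4)(|0|² + |-3-5i|² + |-2|² + |-3+5i|²) = (1/4)·72.0000 = 18.0000

Both sides agree, confirming Parseval's theorem.

Σ|x[n]|² = (1/N)Σ|X[k]|² = 18.0000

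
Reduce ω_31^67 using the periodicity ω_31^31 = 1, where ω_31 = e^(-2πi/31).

Since ω_31^31 = 1, powers reduce modulo 31.
67 mod 31 = 5
So ω_31^67 = ω_31^5 = e^(-2πi·5/31)

ω_31^67 = ω_31^5 = 0.5290-0.8486i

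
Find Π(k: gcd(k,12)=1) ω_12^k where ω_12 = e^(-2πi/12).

The primitive 12th roots of unity are ω_12^k for k coprime to 12: k ∈ {1, 5, 7, 11}
Their product equals the constant term of the cyclotomic polynomial Φ_12(x) up to sign.
For n ≥ 3, the product of all primitive nth roots of unity is 1. (For n=1 it is 1; for n=2 it is -1.)

1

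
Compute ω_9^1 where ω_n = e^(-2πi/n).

ω_9^1 = e^(-2πi·1/9)
= cos(-2π·1/9) + i·sin(-2π·1/9)
= cos(-2π/9) + i·sin(-2π/9)

ω_9^1 = cos(-2π/9) + i·sin(-2π/9) = 0.7660-0.6428i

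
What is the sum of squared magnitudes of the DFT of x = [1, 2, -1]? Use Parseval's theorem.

Parseval: Σ|x[n]|² = (1/N)Σ|X[k]|², so Σ|X[k]|² = N·Σ|x[n]|² = 3·6.0000

Σ|X[k]|² = N·Σ|x[n]|² = 3·6.0000 = 18.0000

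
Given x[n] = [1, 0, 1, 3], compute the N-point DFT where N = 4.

X[k] = Σ(n=0 to 3) x[n] · ω_4^(nk)
where ω_4 = e^(-2πi/4)

Computing each X[k]:
X[0] = 5
X[1] = 3i
X[2] = -1
X[3] = -3i

X = [5, 3i, -1, -3i]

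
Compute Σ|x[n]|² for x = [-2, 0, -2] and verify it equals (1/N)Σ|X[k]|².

Time domain:
Σ|x[n]|² = |-2|² + |0|² + |-2|² = 8.0000

Frequency domain:
(1/3)Σ|X[k]|² = (1/3)(|-4|² + |-1.0000-1.7321i|² + |-1.0000+1.7321i|²) = (1/3)·24.0000 = 8.0000

Both sides agree, confirming Parseval's theorem.

Σ|x[n]|² = (1/N)Σ|X[k]|² = 8.0000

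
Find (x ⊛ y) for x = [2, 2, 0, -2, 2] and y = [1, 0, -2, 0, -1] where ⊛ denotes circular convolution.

(x ⊛ y)[n] = Σ(m=0 to 4) x[m] · y[(n-m) mod 5]

Computing each output sample:
(x ⊛ y)[0] = 4
(x ⊛ y)[1] = -2
(x ⊛ y)[2] = -2
(x ⊛ y)[3] = -8
(x ⊛ y)[4] = 0

x ⊛ y = [4, -2, -2, -8, 0]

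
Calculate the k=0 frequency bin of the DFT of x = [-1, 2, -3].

X[0] = Σ(n=0 to 2) x[n] · ω_3^0 = Σ x[n]
= (-1) + (2) + (-3)

X[0] = -2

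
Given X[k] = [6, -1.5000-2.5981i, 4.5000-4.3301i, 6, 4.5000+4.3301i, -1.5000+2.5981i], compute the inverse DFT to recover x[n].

x[n] = (1/6) Σ(k=0 to 5) X[k] · e^(2πikn/6)

Computing each x[n]:
x[0] = 3
x[1] = 1
x[2] = 1
x[3] = 2
x[4] = 2
x[5] = -3

x = [3, 1, 1, 2, 2, -3]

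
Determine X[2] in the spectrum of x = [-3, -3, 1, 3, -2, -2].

X[2] = Σ(n=0 to 5) x[n] · ω_6^(2n) where ω_6 = e^(-2πi/6)
= (-3)·ω_6^0 + (-3)·ω_6^2 + (1)·ω_6^4 + (3)·ω_6^6 + (-2)·ω_6^8 + (-2)·ω_6^10

X[2] = 3.0000+3.4641i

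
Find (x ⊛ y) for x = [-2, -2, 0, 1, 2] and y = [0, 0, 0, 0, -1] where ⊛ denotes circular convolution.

(x ⊛ y)[n] = Σ(m=0 to 4) x[m] · y[(n-m) mod 5]

Computing each output sample:
(x ⊛ y)[0] = 2
(x ⊛ y)[1] = 0
(x ⊛ y)[2] = -1
(x ⊛ y)[3] = -2
(x ⊛ y)[4] = 2

x ⊛ y = [2, 0, -1, -2, 2]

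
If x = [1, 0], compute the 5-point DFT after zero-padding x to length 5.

Original 2-point DFT: [1, 1]
Zero-padded 5-point DFT provides frequency interpolation.

DFT_5([x, 0, ...]) = [1, 1, 1, 1, 1]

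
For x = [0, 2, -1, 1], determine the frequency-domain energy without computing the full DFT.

Parseval: Σ|x[n]|² = (1/N)Σ|X[k]|², so Σ|X[k]|² = N·Σ|x[n]|² = 4·6.0000

Σ|X[k]|² = N·Σ|x[n]|² = 4·6.0000 = 24.0000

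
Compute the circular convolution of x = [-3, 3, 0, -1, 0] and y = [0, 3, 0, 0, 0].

(x ⊛ y)[n] = Σ(m=0 to 4) x[m] · y[(n-m) mod 5]

Computing each output sample:
(x ⊛ y)[0] = 0
(x ⊛ y)[1] = -9
(x ⊛ y)[2] = 9
(x ⊛ y)[3] = 0
(x ⊛ y)[4] = -3

x ⊛ y = [0, -9, 9, 0, -3]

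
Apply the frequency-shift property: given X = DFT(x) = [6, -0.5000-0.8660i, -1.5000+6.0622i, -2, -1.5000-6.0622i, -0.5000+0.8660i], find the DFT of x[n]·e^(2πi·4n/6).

Modulation property: DFT(ω_6^(-4n)·x[n]) = X[(k-4) mod 6], so circularly shift X by 4 positions.

X[k-4] = [-1.5000+6.0622i, -2, -1.5000-6.0622i, -0.5000+0.8660i, 6, -0.5000-0.8660i]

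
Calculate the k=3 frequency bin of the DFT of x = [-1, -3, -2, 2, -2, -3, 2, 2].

X[3] = Σ(n=0 to 7) x[n] · ω_8^(3n) where ω_8 = e^(-2πi/8)
= (-1)·ω_8^0 + (-3)·ω_8^3 + (-2)·ω_8^6 + (2)·ω_8^9 + (-2)·ω_8^12 + (-3)·ω_8^15 + (2)·ω_8^18 + (2)·ω_8^21

X[3] = 1-4i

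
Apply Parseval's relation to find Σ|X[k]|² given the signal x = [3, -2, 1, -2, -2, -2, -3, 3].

Parseval: Σ|x[n]|² = (1/N)Σ|X[k]|², so Σ|X[k]|² = N·Σ|x[n]|² = 8·44.0000

Σ|X[k]|² = N·Σ|x[n]|² = 8·44.0000 = 352.0000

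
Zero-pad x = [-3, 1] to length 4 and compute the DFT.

Original 2-point DFT: [-2, -4]
Zero-padded 4-point DFT provides frequency interpolation.

DFT_4([x, 0, ...]) = [-2, -3-1i, -4, -3+1i]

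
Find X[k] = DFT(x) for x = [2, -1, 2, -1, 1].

X[k] = Σ(n=0 to 4) x[n] · ω_5^(nk)
where ω_5 = e^(-2πi/5)

Computing each X[k]:
X[0] = 3
X[1] = 1.1910+0.1388i
X[2] = 2.3090+4.0287i
X[3] = 2.3090-4.0287i
X[4] = 1.1910-0.1388i

X = [3, 1.1910+0.1388i, 2.3090+4.0287i, 2.3090-4.0287i, 1.1910-0.1388i]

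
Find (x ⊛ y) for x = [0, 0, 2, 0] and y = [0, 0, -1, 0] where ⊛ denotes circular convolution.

(x ⊛ y)[n] = Σ(m=0 to 3) x[m] · y[(n-m) mod 4]

Computing each output sample:
(x ⊛ y)[0] = -2
(x ⊛ y)[1] = 0
(x ⊛ y)[2] = 0
(x ⊛ y)[3] = 0

x ⊛ y = [-2, 0, 0, 0]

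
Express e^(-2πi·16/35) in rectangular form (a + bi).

ω_35^16 = e^(-2πi·16/35)
= cos(-2π·16/35) + i·sin(-2π·16/35)
= cos(-32π/35) + i·sin(-32π/35)

ω_35^16 = cos(-32π/35) + i·sin(-32π/35) = -0.9640-0.2660i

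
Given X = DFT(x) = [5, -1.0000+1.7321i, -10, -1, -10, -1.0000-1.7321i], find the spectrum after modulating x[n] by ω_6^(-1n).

Modulation property: DFT(ω_6^(-1n)·x[n]) = X[(k-1) mod 6], so circularly shift X by 1 positions.

X[k-1] = [-1.0000-1.7321i, 5, -1.0000+1.7321i, -10, -1, -10]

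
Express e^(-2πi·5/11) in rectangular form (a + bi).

ω_11^5 = e^(-2πi·5/11)
= cos(-2π·5/11) + i·sin(-2π·5/11)
= cos(-10π/11) + i·sin(-10π/11)

ω_11^5 = cos(-10π/11) + i·sin(-10π/11) = -0.9595-0.2817i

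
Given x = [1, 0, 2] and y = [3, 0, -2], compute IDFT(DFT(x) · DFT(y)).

(x ⊛ y)[n] = Σ(m=0 to 2) x[m] · y[(n-m) mod 3]

Computing each output sample:
(x ⊛ y)[0] = 3
(x ⊛ y)[1] = -4
(x ⊛ y)[2] = 4

x ⊛ y = [3, -4, 4]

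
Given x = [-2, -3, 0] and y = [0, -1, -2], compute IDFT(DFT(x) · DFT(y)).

(x ⊛ y)[n] = Σ(m=0 to 2) x[m] · y[(n-m) mod 3]

Computing each output sample:
(x ⊛ y)[0] = 6
(x ⊛ y)[1] = 2
(x ⊛ y)[2] = 7

x ⊛ y = [6, 2, 7]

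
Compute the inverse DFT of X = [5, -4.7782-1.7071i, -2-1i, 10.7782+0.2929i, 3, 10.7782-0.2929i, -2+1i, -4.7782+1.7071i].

x[n] = (1/8) Σ(k=0 to 7) X[k] · e^(2πikn/8)

Computing each x[n]:
x[0] = 2
x[1] = -2
x[2] = 2
x[3] = 3
x[4] = -1
x[5] = 3
x[6] = 1
x[7] = -3

x = [2, -2, 2, 3, -1, 3, 1, -3]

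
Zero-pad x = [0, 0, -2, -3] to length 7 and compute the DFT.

Original 4-point DFT: [-5, 2-3i, 1, 2+3i]
Zero-padded 7-point DFT provides frequency interpolation.

DFT_7([x, 0, ...]) = [-5, 3.1479+3.2515i, -0.0685-3.2133i, -0.5794+1.3611i, -0.5794-1.3611i, -0.0685+3.2133i, 3.1479-3.2515i]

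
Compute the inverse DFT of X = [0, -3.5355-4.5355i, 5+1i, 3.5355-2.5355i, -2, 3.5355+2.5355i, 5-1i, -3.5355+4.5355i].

x[n] = (1/8) Σ(k=0 to 7) X[k] · e^(2πikn/8)

Computing each x[n]:
x[0] = 1
x[1] = 0
x[2] = -1
x[3] = 3
x[4] = 1
x[5] = 0
x[6] = -2
x[7] = -2

x = [1, 0, -1, 3, 1, 0, -2, -2]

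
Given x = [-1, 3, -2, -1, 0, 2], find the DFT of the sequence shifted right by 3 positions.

Time shift by 3: X_shifted[k] = ω_6^(3k) · X[k]
Shifted x = [-1, 0, 2, -1, 3, -2]

DFT(x[n-3]) = [1, -3.5000-0.8660i, -3.5000-2.5981i, 7, -3.5000+2.5981i, -3.5000+0.8660i]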